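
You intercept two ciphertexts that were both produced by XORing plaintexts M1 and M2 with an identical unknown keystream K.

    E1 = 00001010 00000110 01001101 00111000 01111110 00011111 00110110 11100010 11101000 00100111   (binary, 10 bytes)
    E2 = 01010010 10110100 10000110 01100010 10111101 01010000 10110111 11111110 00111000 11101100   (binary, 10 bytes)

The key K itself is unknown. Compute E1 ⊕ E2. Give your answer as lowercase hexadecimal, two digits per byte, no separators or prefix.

E1 ⊕ E2 = (M1 ⊕ K) ⊕ (M2 ⊕ K) = M1 ⊕ M2 — the shared key cancels under XOR.
0a xor 52 = 58
06 xor b4 = b2
4d xor 86 = cb
38 xor 62 = 5a
7e xor bd = c3
1f xor 50 = 4f
36 xor b7 = 81
e2 xor fe = 1c
e8 xor 38 = d0
27 xor ec = cb

58b2cb5ac34f811cd0cb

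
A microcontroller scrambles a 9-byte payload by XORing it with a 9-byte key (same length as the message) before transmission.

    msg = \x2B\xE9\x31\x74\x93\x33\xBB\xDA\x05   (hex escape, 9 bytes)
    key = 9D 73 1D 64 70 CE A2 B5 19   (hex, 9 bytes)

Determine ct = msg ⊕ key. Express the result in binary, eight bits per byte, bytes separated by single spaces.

XOR is its own inverse, so applying the key byte-wise gives the result directly.
2b xor 9d = b6
e9 xor 73 = 9a
31 xor 1d = 2c
74 xor 64 = 10
93 xor 70 = e3
33 xor ce = fd
bb xor a2 = 19
da xor b5 = 6f
05 xor 19 = 1c

10110110 10011010 00101100 00010000 11100011 11111101 00011001 01101111 00011100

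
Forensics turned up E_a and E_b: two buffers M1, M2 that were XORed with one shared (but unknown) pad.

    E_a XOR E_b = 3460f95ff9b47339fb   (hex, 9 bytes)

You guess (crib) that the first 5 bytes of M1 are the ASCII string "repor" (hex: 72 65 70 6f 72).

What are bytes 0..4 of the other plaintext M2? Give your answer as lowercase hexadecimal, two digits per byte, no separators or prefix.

Since E_a ⊕ E_b = M1 ⊕ M2, XORing with the guessed M1 bytes yields the corresponding M2 bytes: M2 = (E_a ⊕ E_b) ⊕ M1.
00110100 ⊕ 01110010 = 01000110
01100000 ⊕ 01100101 = 00000101
11111001 ⊕ 01110000 = 10001001
01011111 ⊕ 01101111 = 00110000
11111001 ⊕ 01110010 = 10001011

460589308b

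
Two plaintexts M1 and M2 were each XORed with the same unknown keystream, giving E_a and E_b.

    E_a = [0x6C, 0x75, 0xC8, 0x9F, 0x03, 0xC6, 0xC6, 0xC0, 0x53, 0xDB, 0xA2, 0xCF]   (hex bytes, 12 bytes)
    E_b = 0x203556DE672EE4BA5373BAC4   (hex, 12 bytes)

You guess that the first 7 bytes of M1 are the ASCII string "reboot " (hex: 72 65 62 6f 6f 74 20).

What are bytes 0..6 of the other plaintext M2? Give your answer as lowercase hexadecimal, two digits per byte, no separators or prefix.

3e25fc2e0b9c02

First, E_a ⊕ E_b = (M1 ⊕ K) ⊕ (M2 ⊕ K) = M1 ⊕ M2, so the key drops out. Then M2 = (M1 ⊕ M2) ⊕ M1 over the first 7 bytes.
byte 0: (6c ⊕ 20) ⊕ 72 = 4c ⊕ 72 = 3e
byte 1: (75 ⊕ 35) ⊕ 65 = 40 ⊕ 65 = 25
byte 2: (c8 ⊕ 56) ⊕ 62 = 9e ⊕ 62 = fc
byte 3: (9f ⊕ de) ⊕ 6f = 41 ⊕ 6f = 2e
byte 4: (03 ⊕ 67) ⊕ 6f = 64 ⊕ 6f = 0b
byte 5: (c6 ⊕ 2e) ⊕ 74 = e8 ⊕ 74 = 9c
byte 6: (c6 ⊕ e4) ⊕ 20 = 22 ⊕ 20 = 02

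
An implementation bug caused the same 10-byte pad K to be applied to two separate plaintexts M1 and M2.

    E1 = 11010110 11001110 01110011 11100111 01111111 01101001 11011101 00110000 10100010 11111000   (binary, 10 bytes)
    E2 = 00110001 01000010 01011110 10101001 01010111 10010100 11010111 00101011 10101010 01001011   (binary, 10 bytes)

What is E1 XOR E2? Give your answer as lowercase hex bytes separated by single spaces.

e7 8c 2d 4e 28 fd 0a 1b 08 b3

E1 ⊕ E2 = (M1 ⊕ K) ⊕ (M2 ⊕ K) = M1 ⊕ M2 — the shared key cancels under XOR.
214 ^  49 = 231
206 ^  66 = 140
115 ^  94 =  45
231 ^ 169 =  78
127 ^  87 =  40
105 ^ 148 = 253
221 ^ 215 =  10
 48 ^  43 =  27
162 ^ 170 =   8
248 ^  75 = 179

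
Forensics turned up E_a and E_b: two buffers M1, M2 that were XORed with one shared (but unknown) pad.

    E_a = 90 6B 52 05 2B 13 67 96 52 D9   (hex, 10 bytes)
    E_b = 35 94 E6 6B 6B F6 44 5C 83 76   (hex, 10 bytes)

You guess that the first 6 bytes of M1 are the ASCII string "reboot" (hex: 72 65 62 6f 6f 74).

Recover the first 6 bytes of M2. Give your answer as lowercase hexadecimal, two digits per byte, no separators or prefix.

First, E_a ⊕ E_b = (M1 ⊕ K) ⊕ (M2 ⊕ K) = M1 ⊕ M2, so the key drops out. Then M2 = (M1 ⊕ M2) ⊕ M1 over the first 6 bytes.
byte 0: (90 XOR 35) XOR 72 = a5 XOR 72 = d7
byte 1: (6b XOR 94) XOR 65 = ff XOR 65 = 9a
byte 2: (52 XOR e6) XOR 62 = b4 XOR 62 = d6
byte 3: (05 XOR 6b) XOR 6f = 6e XOR 6f = 01
byte 4: (2b XOR 6b) XOR 6f = 40 XOR 6f = 2f
byte 5: (13 XOR f6) XOR 74 = e5 XOR 74 = 91

d79ad6012f91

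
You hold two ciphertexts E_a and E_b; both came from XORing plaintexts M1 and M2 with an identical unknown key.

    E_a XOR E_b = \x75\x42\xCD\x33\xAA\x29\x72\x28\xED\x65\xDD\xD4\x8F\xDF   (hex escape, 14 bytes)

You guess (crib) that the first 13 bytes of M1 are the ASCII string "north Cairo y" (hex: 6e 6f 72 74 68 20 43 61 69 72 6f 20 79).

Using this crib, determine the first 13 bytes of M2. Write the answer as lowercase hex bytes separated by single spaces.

Since E_a ⊕ E_b = M1 ⊕ M2, XORing with the guessed M1 bytes yields the corresponding M2 bytes: M2 = (E_a ⊕ E_b) ⊕ M1.
byte 0: 117 XOR 110 =  27
byte 1:  66 XOR 111 =  45
byte 2: 205 XOR 114 = 191
byte 3:  51 XOR 116 =  71
byte 4: 170 XOR 104 = 194
byte 5:  41 XOR  32 =   9
byte 6: 114 XOR  67 =  49
byte 7:  40 XOR  97 =  73
byte 8: 237 XOR 105 = 132
byte 9: 101 XOR 114 =  23
byte 10: 221 XOR 111 = 178
byte 11: 212 XOR  32 = 244
byte 12: 143 XOR 121 = 246

1b 2d bf 47 c2 09 31 49 84 17 b2 f4 f6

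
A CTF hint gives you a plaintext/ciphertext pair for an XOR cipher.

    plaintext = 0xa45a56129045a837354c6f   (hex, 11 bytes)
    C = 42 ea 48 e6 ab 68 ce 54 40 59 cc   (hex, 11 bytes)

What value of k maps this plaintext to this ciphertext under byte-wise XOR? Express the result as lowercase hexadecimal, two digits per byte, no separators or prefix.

Since C = plaintext ⊕ k, XORing both sides with plaintext gives k = plaintext ⊕ C.
a4 xor 42 = e6
5a xor ea = b0
56 xor 48 = 1e
12 xor e6 = f4
90 xor ab = 3b
45 xor 68 = 2d
a8 xor ce = 66
37 xor 54 = 63
35 xor 40 = 75
4c xor 59 = 15
6f xor cc = a3

e6b01ef43b2d66637515a3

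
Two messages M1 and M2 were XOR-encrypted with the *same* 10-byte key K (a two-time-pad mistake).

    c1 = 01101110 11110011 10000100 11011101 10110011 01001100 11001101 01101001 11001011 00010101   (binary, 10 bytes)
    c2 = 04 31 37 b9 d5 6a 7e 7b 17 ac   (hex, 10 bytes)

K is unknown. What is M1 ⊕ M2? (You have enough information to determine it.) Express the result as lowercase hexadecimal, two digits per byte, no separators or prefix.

c1 ⊕ c2 = (M1 ⊕ K) ⊕ (M2 ⊕ K) = M1 ⊕ M2 — the shared key cancels under XOR.
6e XOR 04 = 6a
f3 XOR 31 = c2
84 XOR 37 = b3
dd XOR b9 = 64
b3 XOR d5 = 66
4c XOR 6a = 26
cd XOR 7e = b3
69 XOR 7b = 12
cb XOR 17 = dc
15 XOR ac = b9

6ac2b3646626b312dcb9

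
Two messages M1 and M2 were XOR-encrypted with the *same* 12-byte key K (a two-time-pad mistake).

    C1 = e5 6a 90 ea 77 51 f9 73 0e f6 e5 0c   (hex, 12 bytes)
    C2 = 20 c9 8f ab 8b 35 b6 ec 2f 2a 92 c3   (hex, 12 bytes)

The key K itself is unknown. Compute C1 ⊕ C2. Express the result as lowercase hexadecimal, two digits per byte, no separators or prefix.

c5a31f41fc644f9f21dc77cf

C1 ⊕ C2 = (M1 ⊕ K) ⊕ (M2 ⊕ K) = M1 ⊕ M2 — the shared key cancels under XOR.
e5 ⊕ 20 = c5
6a ⊕ c9 = a3
90 ⊕ 8f = 1f
ea ⊕ ab = 41
77 ⊕ 8b = fc
51 ⊕ 35 = 64
f9 ⊕ b6 = 4f
73 ⊕ ec = 9f
0e ⊕ 2f = 21
f6 ⊕ 2a = dc
e5 ⊕ 92 = 77
0c ⊕ c3 = cf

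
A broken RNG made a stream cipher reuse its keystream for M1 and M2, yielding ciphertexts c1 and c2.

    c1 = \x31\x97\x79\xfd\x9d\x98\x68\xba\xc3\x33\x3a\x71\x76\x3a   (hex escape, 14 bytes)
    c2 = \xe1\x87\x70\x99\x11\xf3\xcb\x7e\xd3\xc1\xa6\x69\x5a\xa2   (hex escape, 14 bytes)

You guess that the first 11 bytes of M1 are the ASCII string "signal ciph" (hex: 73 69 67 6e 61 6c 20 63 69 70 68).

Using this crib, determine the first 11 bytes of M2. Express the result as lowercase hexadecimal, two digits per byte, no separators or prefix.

First, c1 ⊕ c2 = (M1 ⊕ K) ⊕ (M2 ⊕ K) = M1 ⊕ M2, so the key drops out. Then M2 = (M1 ⊕ M2) ⊕ M1 over the first 11 bytes.
byte 0: (31 xor e1) xor 73 = d0 xor 73 = a3
byte 1: (97 xor 87) xor 69 = 10 xor 69 = 79
byte 2: (79 xor 70) xor 67 = 09 xor 67 = 6e
byte 3: (fd xor 99) xor 6e = 64 xor 6e = 0a
byte 4: (9d xor 11) xor 61 = 8c xor 61 = ed
byte 5: (98 xor f3) xor 6c = 6b xor 6c = 07
byte 6: (68 xor cb) xor 20 = a3 xor 20 = 83
byte 7: (ba xor 7e) xor 63 = c4 xor 63 = a7
byte 8: (c3 xor d3) xor 69 = 10 xor 69 = 79
byte 9: (33 xor c1) xor 70 = f2 xor 70 = 82
byte 10: (3a xor a6) xor 68 = 9c xor 68 = f4

a3796e0aed0783a77982f4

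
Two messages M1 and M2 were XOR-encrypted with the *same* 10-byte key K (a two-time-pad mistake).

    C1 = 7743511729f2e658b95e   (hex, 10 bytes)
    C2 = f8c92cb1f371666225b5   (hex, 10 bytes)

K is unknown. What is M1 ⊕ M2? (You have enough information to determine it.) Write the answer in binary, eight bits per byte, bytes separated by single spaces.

C1 ⊕ C2 = (M1 ⊕ K) ⊕ (M2 ⊕ K) = M1 ⊕ M2 — the shared key cancels under XOR.
77 ^ f8 = 8f
43 ^ c9 = 8a
51 ^ 2c = 7d
17 ^ b1 = a6
29 ^ f3 = da
f2 ^ 71 = 83
e6 ^ 66 = 80
58 ^ 62 = 3a
b9 ^ 25 = 9c
5e ^ b5 = eb

10001111 10001010 01111101 10100110 11011010 10000011 10000000 00111010 10011100 11101011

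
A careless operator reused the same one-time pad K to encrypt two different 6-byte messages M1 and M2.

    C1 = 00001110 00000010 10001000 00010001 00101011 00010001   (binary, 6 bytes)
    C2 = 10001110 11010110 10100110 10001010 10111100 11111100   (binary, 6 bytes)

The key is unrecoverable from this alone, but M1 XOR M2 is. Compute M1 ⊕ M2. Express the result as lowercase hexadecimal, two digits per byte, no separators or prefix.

80d42e9b97ed

C1 ⊕ C2 = (M1 ⊕ K) ⊕ (M2 ⊕ K) = M1 ⊕ M2 — the shared key cancels under XOR.
0e ⊕ 8e = 80
02 ⊕ d6 = d4
88 ⊕ a6 = 2e
11 ⊕ 8a = 9b
2b ⊕ bc = 97
11 ⊕ fc = ed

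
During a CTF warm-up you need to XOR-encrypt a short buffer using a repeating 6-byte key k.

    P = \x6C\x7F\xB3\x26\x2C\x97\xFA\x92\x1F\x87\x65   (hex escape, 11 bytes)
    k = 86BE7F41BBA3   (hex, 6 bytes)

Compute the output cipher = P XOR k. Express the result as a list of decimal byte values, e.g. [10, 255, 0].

The 6-byte key repeats, so the effective keystream is 86 be 7f 41 bb a3 86 be 7f 41 bb.
byte 0: 108 XOR 134 = 234
byte 1: 127 XOR 190 = 193
byte 2: 179 XOR 127 = 204
byte 3:  38 XOR  65 = 103
byte 4:  44 XOR 187 = 151
byte 5: 151 XOR 163 =  52
byte 6: 250 XOR 134 = 124
byte 7: 146 XOR 190 =  44
byte 8:  31 XOR 127 =  96
byte 9: 135 XOR  65 = 198
byte 10: 101 XOR 187 = 222

[234, 193, 204, 103, 151, 52, 124, 44, 96, 198, 222]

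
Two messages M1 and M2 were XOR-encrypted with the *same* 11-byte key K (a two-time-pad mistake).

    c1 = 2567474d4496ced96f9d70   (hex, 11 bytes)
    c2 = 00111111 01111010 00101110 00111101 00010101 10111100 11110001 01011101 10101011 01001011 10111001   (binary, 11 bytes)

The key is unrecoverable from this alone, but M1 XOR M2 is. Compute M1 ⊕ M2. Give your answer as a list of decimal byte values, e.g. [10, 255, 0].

c1 ⊕ c2 = (M1 ⊕ K) ⊕ (M2 ⊕ K) = M1 ⊕ M2 — the shared key cancels under XOR.
25 ⊕ 3f = 1a
67 ⊕ 7a = 1d
47 ⊕ 2e = 69
4d ⊕ 3d = 70
44 ⊕ 15 = 51
96 ⊕ bc = 2a
ce ⊕ f1 = 3f
d9 ⊕ 5d = 84
6f ⊕ ab = c4
9d ⊕ 4b = d6
70 ⊕ b9 = c9

[26, 29, 105, 112, 81, 42, 63, 132, 196, 214, 201]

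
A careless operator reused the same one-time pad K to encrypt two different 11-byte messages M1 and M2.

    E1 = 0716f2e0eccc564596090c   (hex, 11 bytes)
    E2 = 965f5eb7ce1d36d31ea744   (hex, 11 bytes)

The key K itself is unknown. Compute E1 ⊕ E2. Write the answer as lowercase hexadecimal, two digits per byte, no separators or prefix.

9149ac5722d1609688ae48

E1 ⊕ E2 = (M1 ⊕ K) ⊕ (M2 ⊕ K) = M1 ⊕ M2 — the shared key cancels under XOR.
00000111 xor 10010110 = 10010001
00010110 xor 01011111 = 01001001
11110010 xor 01011110 = 10101100
11100000 xor 10110111 = 01010111
11101100 xor 11001110 = 00100010
11001100 xor 00011101 = 11010001
01010110 xor 00110110 = 01100000
01000101 xor 11010011 = 10010110
10010110 xor 00011110 = 10001000
00001001 xor 10100111 = 10101110
00001100 xor 01000100 = 01001000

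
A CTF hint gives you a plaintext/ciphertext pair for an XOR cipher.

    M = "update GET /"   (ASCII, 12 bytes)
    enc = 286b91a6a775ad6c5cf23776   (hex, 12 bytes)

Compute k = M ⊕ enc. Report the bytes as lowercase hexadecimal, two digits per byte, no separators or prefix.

5d1bf5c7d3108d2b19a61759

Since enc = M ⊕ k, XORing both sides with M gives k = M ⊕ enc.
byte 0: 75 ⊕ 28 = 5d
byte 1: 70 ⊕ 6b = 1b
byte 2: 64 ⊕ 91 = f5
byte 3: 61 ⊕ a6 = c7
byte 4: 74 ⊕ a7 = d3
byte 5: 65 ⊕ 75 = 10
byte 6: 20 ⊕ ad = 8d
byte 7: 47 ⊕ 6c = 2b
byte 8: 45 ⊕ 5c = 19
byte 9: 54 ⊕ f2 = a6
byte 10: 20 ⊕ 37 = 17
byte 11: 2f ⊕ 76 = 59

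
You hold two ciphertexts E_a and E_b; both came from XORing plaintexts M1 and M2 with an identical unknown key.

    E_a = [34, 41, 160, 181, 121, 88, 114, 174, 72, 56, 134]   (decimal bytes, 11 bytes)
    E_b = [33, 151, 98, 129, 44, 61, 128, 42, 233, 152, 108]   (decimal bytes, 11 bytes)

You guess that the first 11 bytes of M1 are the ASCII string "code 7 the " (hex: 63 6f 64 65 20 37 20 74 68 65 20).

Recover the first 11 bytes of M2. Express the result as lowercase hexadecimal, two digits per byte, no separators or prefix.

60d1a6517552d2f0c9c5ca

First, E_a ⊕ E_b = (M1 ⊕ K) ⊕ (M2 ⊕ K) = M1 ⊕ M2, so the key drops out. Then M2 = (M1 ⊕ M2) ⊕ M1 over the first 11 bytes.
byte 0: (22 ^ 21) ^ 63 = 03 ^ 63 = 60
byte 1: (29 ^ 97) ^ 6f = be ^ 6f = d1
byte 2: (a0 ^ 62) ^ 64 = c2 ^ 64 = a6
byte 3: (b5 ^ 81) ^ 65 = 34 ^ 65 = 51
byte 4: (79 ^ 2c) ^ 20 = 55 ^ 20 = 75
byte 5: (58 ^ 3d) ^ 37 = 65 ^ 37 = 52
byte 6: (72 ^ 80) ^ 20 = f2 ^ 20 = d2
byte 7: (ae ^ 2a) ^ 74 = 84 ^ 74 = f0
byte 8: (48 ^ e9) ^ 68 = a1 ^ 68 = c9
byte 9: (38 ^ 98) ^ 65 = a0 ^ 65 = c5
byte 10: (86 ^ 6c) ^ 20 = ea ^ 20 = ca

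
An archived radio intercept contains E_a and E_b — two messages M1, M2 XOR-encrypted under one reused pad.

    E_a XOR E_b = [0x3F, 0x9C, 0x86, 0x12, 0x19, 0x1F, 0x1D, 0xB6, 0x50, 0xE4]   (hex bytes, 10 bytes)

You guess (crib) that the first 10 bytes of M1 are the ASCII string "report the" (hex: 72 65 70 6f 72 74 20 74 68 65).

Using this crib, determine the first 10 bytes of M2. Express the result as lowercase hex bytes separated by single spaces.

Since E_a ⊕ E_b = M1 ⊕ M2, XORing with the guessed M1 bytes yields the corresponding M2 bytes: M2 = (E_a ⊕ E_b) ⊕ M1.
 63 ^ 114 =  77
156 ^ 101 = 249
134 ^ 112 = 246
 18 ^ 111 = 125
 25 ^ 114 = 107
 31 ^ 116 = 107
 29 ^  32 =  61
182 ^ 116 = 194
 80 ^ 104 =  56
228 ^ 101 = 129

4d f9 f6 7d 6b 6b 3d c2 38 81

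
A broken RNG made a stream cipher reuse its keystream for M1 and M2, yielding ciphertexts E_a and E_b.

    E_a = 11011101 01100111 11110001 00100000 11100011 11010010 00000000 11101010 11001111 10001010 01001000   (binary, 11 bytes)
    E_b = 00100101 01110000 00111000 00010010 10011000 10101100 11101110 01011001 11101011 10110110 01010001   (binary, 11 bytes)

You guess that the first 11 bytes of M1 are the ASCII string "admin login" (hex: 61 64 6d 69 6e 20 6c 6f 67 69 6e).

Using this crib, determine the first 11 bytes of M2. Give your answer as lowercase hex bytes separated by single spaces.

First, E_a ⊕ E_b = (M1 ⊕ K) ⊕ (M2 ⊕ K) = M1 ⊕ M2, so the key drops out. Then M2 = (M1 ⊕ M2) ⊕ M1 over the first 11 bytes.
byte 0: (dd xor 25) xor 61 = f8 xor 61 = 99
byte 1: (67 xor 70) xor 64 = 17 xor 64 = 73
byte 2: (f1 xor 38) xor 6d = c9 xor 6d = a4
byte 3: (20 xor 12) xor 69 = 32 xor 69 = 5b
byte 4: (e3 xor 98) xor 6e = 7b xor 6e = 15
byte 5: (d2 xor ac) xor 20 = 7e xor 20 = 5e
byte 6: (00 xor ee) xor 6c = ee xor 6c = 82
byte 7: (ea xor 59) xor 6f = b3 xor 6f = dc
byte 8: (cf xor eb) xor 67 = 24 xor 67 = 43
byte 9: (8a xor b6) xor 69 = 3c xor 69 = 55
byte 10: (48 xor 51) xor 6e = 19 xor 6e = 77

99 73 a4 5b 15 5e 82 dc 43 55 77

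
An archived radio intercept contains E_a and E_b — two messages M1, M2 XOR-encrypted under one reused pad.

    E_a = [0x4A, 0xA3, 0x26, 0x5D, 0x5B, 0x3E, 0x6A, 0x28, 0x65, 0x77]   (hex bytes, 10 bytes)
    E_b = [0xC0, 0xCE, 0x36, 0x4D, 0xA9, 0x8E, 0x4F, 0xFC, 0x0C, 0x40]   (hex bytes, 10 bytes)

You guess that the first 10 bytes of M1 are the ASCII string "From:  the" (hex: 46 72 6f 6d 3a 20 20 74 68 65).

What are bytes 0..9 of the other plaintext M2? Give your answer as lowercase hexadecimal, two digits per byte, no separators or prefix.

cc1f7f7dc89005a00152

First, E_a ⊕ E_b = (M1 ⊕ K) ⊕ (M2 ⊕ K) = M1 ⊕ M2, so the key drops out. Then M2 = (M1 ⊕ M2) ⊕ M1 over the first 10 bytes.
byte 0: (4a ⊕ c0) ⊕ 46 = 8a ⊕ 46 = cc
byte 1: (a3 ⊕ ce) ⊕ 72 = 6d ⊕ 72 = 1f
byte 2: (26 ⊕ 36) ⊕ 6f = 10 ⊕ 6f = 7f
byte 3: (5d ⊕ 4d) ⊕ 6d = 10 ⊕ 6d = 7d
byte 4: (5b ⊕ a9) ⊕ 3a = f2 ⊕ 3a = c8
byte 5: (3e ⊕ 8e) ⊕ 20 = b0 ⊕ 20 = 90
byte 6: (6a ⊕ 4f) ⊕ 20 = 25 ⊕ 20 = 05
byte 7: (28 ⊕ fc) ⊕ 74 = d4 ⊕ 74 = a0
byte 8: (65 ⊕ 0c) ⊕ 68 = 69 ⊕ 68 = 01
byte 9: (77 ⊕ 40) ⊕ 65 = 37 ⊕ 65 = 52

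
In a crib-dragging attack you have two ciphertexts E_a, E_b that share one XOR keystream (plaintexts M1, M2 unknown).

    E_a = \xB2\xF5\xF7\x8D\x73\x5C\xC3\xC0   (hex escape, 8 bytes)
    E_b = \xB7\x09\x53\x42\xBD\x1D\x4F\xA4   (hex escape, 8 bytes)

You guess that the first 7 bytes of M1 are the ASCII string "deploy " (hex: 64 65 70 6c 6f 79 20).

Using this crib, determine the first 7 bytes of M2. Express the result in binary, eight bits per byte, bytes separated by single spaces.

First, E_a ⊕ E_b = (M1 ⊕ K) ⊕ (M2 ⊕ K) = M1 ⊕ M2, so the key drops out. Then M2 = (M1 ⊕ M2) ⊕ M1 over the first 7 bytes.
byte 0: (b2 XOR b7) XOR 64 = 05 XOR 64 = 61
byte 1: (f5 XOR 09) XOR 65 = fc XOR 65 = 99
byte 2: (f7 XOR 53) XOR 70 = a4 XOR 70 = d4
byte 3: (8d XOR 42) XOR 6c = cf XOR 6c = a3
byte 4: (73 XOR bd) XOR 6f = ce XOR 6f = a1
byte 5: (5c XOR 1d) XOR 79 = 41 XOR 79 = 38
byte 6: (c3 XOR 4f) XOR 20 = 8c XOR 20 = ac

01100001 10011001 11010100 10100011 10100001 00111000 10101100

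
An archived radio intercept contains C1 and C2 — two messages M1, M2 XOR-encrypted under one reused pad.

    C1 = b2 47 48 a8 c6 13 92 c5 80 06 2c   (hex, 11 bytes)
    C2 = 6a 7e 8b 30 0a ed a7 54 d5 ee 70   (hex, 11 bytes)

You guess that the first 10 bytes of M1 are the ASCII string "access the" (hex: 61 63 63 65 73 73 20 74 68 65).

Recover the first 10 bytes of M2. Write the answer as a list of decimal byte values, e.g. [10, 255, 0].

First, C1 ⊕ C2 = (M1 ⊕ K) ⊕ (M2 ⊕ K) = M1 ⊕ M2, so the key drops out. Then M2 = (M1 ⊕ M2) ⊕ M1 over the first 10 bytes.
byte 0: (b2 xor 6a) xor 61 = d8 xor 61 = b9
byte 1: (47 xor 7e) xor 63 = 39 xor 63 = 5a
byte 2: (48 xor 8b) xor 63 = c3 xor 63 = a0
byte 3: (a8 xor 30) xor 65 = 98 xor 65 = fd
byte 4: (c6 xor 0a) xor 73 = cc xor 73 = bf
byte 5: (13 xor ed) xor 73 = fe xor 73 = 8d
byte 6: (92 xor a7) xor 20 = 35 xor 20 = 15
byte 7: (c5 xor 54) xor 74 = 91 xor 74 = e5
byte 8: (80 xor d5) xor 68 = 55 xor 68 = 3d
byte 9: (06 xor ee) xor 65 = e8 xor 65 = 8d

[185, 90, 160, 253, 191, 141, 21, 229, 61, 141]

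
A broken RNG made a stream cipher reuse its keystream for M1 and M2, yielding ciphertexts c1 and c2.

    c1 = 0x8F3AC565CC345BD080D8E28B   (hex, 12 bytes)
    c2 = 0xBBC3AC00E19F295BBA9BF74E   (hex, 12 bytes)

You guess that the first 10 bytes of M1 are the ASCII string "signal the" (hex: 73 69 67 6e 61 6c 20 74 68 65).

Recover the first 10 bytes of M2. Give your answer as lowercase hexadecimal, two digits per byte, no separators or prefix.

47900e0b4cc752ff5226

First, c1 ⊕ c2 = (M1 ⊕ K) ⊕ (M2 ⊕ K) = M1 ⊕ M2, so the key drops out. Then M2 = (M1 ⊕ M2) ⊕ M1 over the first 10 bytes.
byte 0: (8f XOR bb) XOR 73 = 34 XOR 73 = 47
byte 1: (3a XOR c3) XOR 69 = f9 XOR 69 = 90
byte 2: (c5 XOR ac) XOR 67 = 69 XOR 67 = 0e
byte 3: (65 XOR 00) XOR 6e = 65 XOR 6e = 0b
byte 4: (cc XOR e1) XOR 61 = 2d XOR 61 = 4c
byte 5: (34 XOR 9f) XOR 6c = ab XOR 6c = c7
byte 6: (5b XOR 29) XOR 20 = 72 XOR 20 = 52
byte 7: (d0 XOR 5b) XOR 74 = 8b XOR 74 = ff
byte 8: (80 XOR ba) XOR 68 = 3a XOR 68 = 52
byte 9: (d8 XOR 9b) XOR 65 = 43 XOR 65 = 26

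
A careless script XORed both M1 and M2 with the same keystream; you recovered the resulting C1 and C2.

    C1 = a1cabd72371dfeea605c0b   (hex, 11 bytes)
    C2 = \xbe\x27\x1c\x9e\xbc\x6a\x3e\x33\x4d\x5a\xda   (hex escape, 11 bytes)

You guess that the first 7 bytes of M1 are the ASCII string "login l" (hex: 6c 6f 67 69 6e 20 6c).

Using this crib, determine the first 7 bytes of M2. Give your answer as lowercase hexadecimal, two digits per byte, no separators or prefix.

First, C1 ⊕ C2 = (M1 ⊕ K) ⊕ (M2 ⊕ K) = M1 ⊕ M2, so the key drops out. Then M2 = (M1 ⊕ M2) ⊕ M1 over the first 7 bytes.
byte 0: (a1 ^ be) ^ 6c = 1f ^ 6c = 73
byte 1: (ca ^ 27) ^ 6f = ed ^ 6f = 82
byte 2: (bd ^ 1c) ^ 67 = a1 ^ 67 = c6
byte 3: (72 ^ 9e) ^ 69 = ec ^ 69 = 85
byte 4: (37 ^ bc) ^ 6e = 8b ^ 6e = e5
byte 5: (1d ^ 6a) ^ 20 = 77 ^ 20 = 57
byte 6: (fe ^ 3e) ^ 6c = c0 ^ 6c = ac

7382c685e557ac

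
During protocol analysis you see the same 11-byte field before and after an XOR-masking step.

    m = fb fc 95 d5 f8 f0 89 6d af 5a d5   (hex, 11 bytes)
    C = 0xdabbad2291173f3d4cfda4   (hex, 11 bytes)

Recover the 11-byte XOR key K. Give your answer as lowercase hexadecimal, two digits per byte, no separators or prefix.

Since C = m ⊕ K, XORing both sides with m gives K = m ⊕ C.
fb ^ da = 21
fc ^ bb = 47
95 ^ ad = 38
d5 ^ 22 = f7
f8 ^ 91 = 69
f0 ^ 17 = e7
89 ^ 3f = b6
6d ^ 3d = 50
af ^ 4c = e3
5a ^ fd = a7
d5 ^ a4 = 71

214738f769e7b650e3a771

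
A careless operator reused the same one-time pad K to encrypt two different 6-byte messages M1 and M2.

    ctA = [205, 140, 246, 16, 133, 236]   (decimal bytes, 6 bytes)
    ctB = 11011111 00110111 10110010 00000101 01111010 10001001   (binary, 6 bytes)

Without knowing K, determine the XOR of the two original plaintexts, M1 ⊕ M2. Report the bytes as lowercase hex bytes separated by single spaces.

12 bb 44 15 ff 65

ctA ⊕ ctB = (M1 ⊕ K) ⊕ (M2 ⊕ K) = M1 ⊕ M2 — the shared key cancels under XOR.
byte 0: 205 ^ 223 =  18
byte 1: 140 ^  55 = 187
byte 2: 246 ^ 178 =  68
byte 3:  16 ^   5 =  21
byte 4: 133 ^ 122 = 255
byte 5: 236 ^ 137 = 101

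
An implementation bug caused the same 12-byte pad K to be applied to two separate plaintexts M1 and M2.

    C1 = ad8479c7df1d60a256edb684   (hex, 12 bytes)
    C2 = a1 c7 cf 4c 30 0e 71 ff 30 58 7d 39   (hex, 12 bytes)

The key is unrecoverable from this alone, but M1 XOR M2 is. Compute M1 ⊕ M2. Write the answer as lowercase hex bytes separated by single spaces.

0c 43 b6 8b ef 13 11 5d 66 b5 cb bd

C1 ⊕ C2 = (M1 ⊕ K) ⊕ (M2 ⊕ K) = M1 ⊕ M2 — the shared key cancels under XOR.
byte 0: ad ^ a1 = 0c
byte 1: 84 ^ c7 = 43
byte 2: 79 ^ cf = b6
byte 3: c7 ^ 4c = 8b
byte 4: df ^ 30 = ef
byte 5: 1d ^ 0e = 13
byte 6: 60 ^ 71 = 11
byte 7: a2 ^ ff = 5d
byte 8: 56 ^ 30 = 66
byte 9: ed ^ 58 = b5
byte 10: b6 ^ 7d = cb
byte 11: 84 ^ 39 = bd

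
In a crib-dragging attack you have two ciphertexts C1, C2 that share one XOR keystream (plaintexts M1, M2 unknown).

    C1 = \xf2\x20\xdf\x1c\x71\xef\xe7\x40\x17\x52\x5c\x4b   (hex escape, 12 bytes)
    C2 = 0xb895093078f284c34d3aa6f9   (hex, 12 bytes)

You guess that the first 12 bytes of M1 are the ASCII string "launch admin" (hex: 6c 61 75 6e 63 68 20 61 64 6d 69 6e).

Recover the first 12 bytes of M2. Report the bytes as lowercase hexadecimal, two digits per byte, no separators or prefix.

First, C1 ⊕ C2 = (M1 ⊕ K) ⊕ (M2 ⊕ K) = M1 ⊕ M2, so the key drops out. Then M2 = (M1 ⊕ M2) ⊕ M1 over the first 12 bytes.
byte 0: (f2 xor b8) xor 6c = 4a xor 6c = 26
byte 1: (20 xor 95) xor 61 = b5 xor 61 = d4
byte 2: (df xor 09) xor 75 = d6 xor 75 = a3
byte 3: (1c xor 30) xor 6e = 2c xor 6e = 42
byte 4: (71 xor 78) xor 63 = 09 xor 63 = 6a
byte 5: (ef xor f2) xor 68 = 1d xor 68 = 75
byte 6: (e7 xor 84) xor 20 = 63 xor 20 = 43
byte 7: (40 xor c3) xor 61 = 83 xor 61 = e2
byte 8: (17 xor 4d) xor 64 = 5a xor 64 = 3e
byte 9: (52 xor 3a) xor 6d = 68 xor 6d = 05
byte 10: (5c xor a6) xor 69 = fa xor 69 = 93
byte 11: (4b xor f9) xor 6e = b2 xor 6e = dc

26d4a3426a7543e23e0593dc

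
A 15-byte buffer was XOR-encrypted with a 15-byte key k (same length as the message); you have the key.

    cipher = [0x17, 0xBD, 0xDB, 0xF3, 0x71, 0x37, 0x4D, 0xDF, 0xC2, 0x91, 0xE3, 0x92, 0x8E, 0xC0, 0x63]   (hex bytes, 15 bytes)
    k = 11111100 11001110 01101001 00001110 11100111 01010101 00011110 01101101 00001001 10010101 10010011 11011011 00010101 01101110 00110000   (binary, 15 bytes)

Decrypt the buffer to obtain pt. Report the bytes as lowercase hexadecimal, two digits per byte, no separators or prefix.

XOR is its own inverse, so applying the key byte-wise gives the result directly.
17 XOR fc = eb
bd XOR ce = 73
db XOR 69 = b2
f3 XOR 0e = fd
71 XOR e7 = 96
37 XOR 55 = 62
4d XOR 1e = 53
df XOR 6d = b2
c2 XOR 09 = cb
91 XOR 95 = 04
e3 XOR 93 = 70
92 XOR db = 49
8e XOR 15 = 9b
c0 XOR 6e = ae
63 XOR 30 = 53

eb73b2fd966253b2cb0470499bae53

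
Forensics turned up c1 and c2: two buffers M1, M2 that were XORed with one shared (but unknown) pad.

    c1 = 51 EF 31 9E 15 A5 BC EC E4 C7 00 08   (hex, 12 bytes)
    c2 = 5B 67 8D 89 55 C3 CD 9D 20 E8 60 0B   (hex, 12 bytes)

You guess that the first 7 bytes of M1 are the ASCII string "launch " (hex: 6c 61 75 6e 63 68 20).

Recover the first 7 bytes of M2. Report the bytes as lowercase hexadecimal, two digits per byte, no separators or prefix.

First, c1 ⊕ c2 = (M1 ⊕ K) ⊕ (M2 ⊕ K) = M1 ⊕ M2, so the key drops out. Then M2 = (M1 ⊕ M2) ⊕ M1 over the first 7 bytes.
byte 0: (51 XOR 5b) XOR 6c = 0a XOR 6c = 66
byte 1: (ef XOR 67) XOR 61 = 88 XOR 61 = e9
byte 2: (31 XOR 8d) XOR 75 = bc XOR 75 = c9
byte 3: (9e XOR 89) XOR 6e = 17 XOR 6e = 79
byte 4: (15 XOR 55) XOR 63 = 40 XOR 63 = 23
byte 5: (a5 XOR c3) XOR 68 = 66 XOR 68 = 0e
byte 6: (bc XOR cd) XOR 20 = 71 XOR 20 = 51

66e9c979230e51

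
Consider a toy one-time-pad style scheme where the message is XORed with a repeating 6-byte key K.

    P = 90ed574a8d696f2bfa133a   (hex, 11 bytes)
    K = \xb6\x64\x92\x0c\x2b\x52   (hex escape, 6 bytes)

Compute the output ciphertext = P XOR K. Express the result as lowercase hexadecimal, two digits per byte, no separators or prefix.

The 6-byte key repeats, so the effective keystream is b6 64 92 0c 2b 52 b6 64 92 0c 2b.
byte 0: 90 xor b6 = 26
byte 1: ed xor 64 = 89
byte 2: 57 xor 92 = c5
byte 3: 4a xor 0c = 46
byte 4: 8d xor 2b = a6
byte 5: 69 xor 52 = 3b
byte 6: 6f xor b6 = d9
byte 7: 2b xor 64 = 4f
byte 8: fa xor 92 = 68
byte 9: 13 xor 0c = 1f
byte 10: 3a xor 2b = 11

2689c546a63bd94f681f11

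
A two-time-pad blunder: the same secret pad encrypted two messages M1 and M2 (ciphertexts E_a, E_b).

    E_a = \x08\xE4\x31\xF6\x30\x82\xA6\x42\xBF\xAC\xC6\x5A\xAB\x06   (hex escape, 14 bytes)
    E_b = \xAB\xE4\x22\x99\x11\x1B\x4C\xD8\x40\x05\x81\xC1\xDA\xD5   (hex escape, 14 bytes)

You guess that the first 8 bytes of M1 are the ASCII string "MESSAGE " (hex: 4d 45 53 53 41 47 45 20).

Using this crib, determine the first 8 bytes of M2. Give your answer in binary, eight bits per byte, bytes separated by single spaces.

11101110 01000101 01000000 00111100 01100000 11011110 10101111 10111010

First, E_a ⊕ E_b = (M1 ⊕ K) ⊕ (M2 ⊕ K) = M1 ⊕ M2, so the key drops out. Then M2 = (M1 ⊕ M2) ⊕ M1 over the first 8 bytes.
byte 0: (08 XOR ab) XOR 4d = a3 XOR 4d = ee
byte 1: (e4 XOR e4) XOR 45 = 00 XOR 45 = 45
byte 2: (31 XOR 22) XOR 53 = 13 XOR 53 = 40
byte 3: (f6 XOR 99) XOR 53 = 6f XOR 53 = 3c
byte 4: (30 XOR 11) XOR 41 = 21 XOR 41 = 60
byte 5: (82 XOR 1b) XOR 47 = 99 XOR 47 = de
byte 6: (a6 XOR 4c) XOR 45 = ea XOR 45 = af
byte 7: (42 XOR d8) XOR 20 = 9a XOR 20 = ba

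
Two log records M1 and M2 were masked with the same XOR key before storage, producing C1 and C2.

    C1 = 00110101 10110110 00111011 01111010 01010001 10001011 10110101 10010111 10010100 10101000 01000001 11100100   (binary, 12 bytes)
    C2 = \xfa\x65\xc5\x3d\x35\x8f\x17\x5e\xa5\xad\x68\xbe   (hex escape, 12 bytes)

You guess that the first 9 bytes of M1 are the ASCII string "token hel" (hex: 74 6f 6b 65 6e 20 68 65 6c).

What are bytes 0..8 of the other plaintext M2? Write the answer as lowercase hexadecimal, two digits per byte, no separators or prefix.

bbbc95220a24caac5d

First, C1 ⊕ C2 = (M1 ⊕ K) ⊕ (M2 ⊕ K) = M1 ⊕ M2, so the key drops out. Then M2 = (M1 ⊕ M2) ⊕ M1 over the first 9 bytes.
byte 0: (35 xor fa) xor 74 = cf xor 74 = bb
byte 1: (b6 xor 65) xor 6f = d3 xor 6f = bc
byte 2: (3b xor c5) xor 6b = fe xor 6b = 95
byte 3: (7a xor 3d) xor 65 = 47 xor 65 = 22
byte 4: (51 xor 35) xor 6e = 64 xor 6e = 0a
byte 5: (8b xor 8f) xor 20 = 04 xor 20 = 24
byte 6: (b5 xor 17) xor 68 = a2 xor 68 = ca
byte 7: (97 xor 5e) xor 65 = c9 xor 65 = ac
byte 8: (94 xor a5) xor 6c = 31 xor 6c = 5d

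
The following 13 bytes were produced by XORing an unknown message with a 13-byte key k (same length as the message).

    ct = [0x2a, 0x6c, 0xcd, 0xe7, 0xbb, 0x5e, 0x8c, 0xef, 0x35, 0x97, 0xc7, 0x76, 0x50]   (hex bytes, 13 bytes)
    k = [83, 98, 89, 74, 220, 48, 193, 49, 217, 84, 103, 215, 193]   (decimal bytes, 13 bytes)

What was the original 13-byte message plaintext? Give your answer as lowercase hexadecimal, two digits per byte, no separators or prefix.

 42 ⊕  83 = 121
108 ⊕  98 =  14
205 ⊕  89 = 148
231 ⊕  74 = 173
187 ⊕ 220 = 103
 94 ⊕  48 = 110
140 ⊕ 193 =  77
239 ⊕  49 = 222
 53 ⊕ 217 = 236
151 ⊕  84 = 195
199 ⊕ 103 = 160
118 ⊕ 215 = 161
 80 ⊕ 193 = 145

790e94ad676e4ddeecc3a0a191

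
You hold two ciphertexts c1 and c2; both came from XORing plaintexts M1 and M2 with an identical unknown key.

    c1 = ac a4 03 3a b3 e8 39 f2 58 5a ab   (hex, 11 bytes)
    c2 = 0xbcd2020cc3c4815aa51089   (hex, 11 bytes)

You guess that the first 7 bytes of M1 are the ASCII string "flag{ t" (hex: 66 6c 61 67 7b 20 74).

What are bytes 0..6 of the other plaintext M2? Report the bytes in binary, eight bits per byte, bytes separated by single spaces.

01110110 00011010 01100000 01010001 00001011 00001100 11001100

First, c1 ⊕ c2 = (M1 ⊕ K) ⊕ (M2 ⊕ K) = M1 ⊕ M2, so the key drops out. Then M2 = (M1 ⊕ M2) ⊕ M1 over the first 7 bytes.
byte 0: (ac XOR bc) XOR 66 = 10 XOR 66 = 76
byte 1: (a4 XOR d2) XOR 6c = 76 XOR 6c = 1a
byte 2: (03 XOR 02) XOR 61 = 01 XOR 61 = 60
byte 3: (3a XOR 0c) XOR 67 = 36 XOR 67 = 51
byte 4: (b3 XOR c3) XOR 7b = 70 XOR 7b = 0b
byte 5: (e8 XOR c4) XOR 20 = 2c XOR 20 = 0c
byte 6: (39 XOR 81) XOR 74 = b8 XOR 74 = cc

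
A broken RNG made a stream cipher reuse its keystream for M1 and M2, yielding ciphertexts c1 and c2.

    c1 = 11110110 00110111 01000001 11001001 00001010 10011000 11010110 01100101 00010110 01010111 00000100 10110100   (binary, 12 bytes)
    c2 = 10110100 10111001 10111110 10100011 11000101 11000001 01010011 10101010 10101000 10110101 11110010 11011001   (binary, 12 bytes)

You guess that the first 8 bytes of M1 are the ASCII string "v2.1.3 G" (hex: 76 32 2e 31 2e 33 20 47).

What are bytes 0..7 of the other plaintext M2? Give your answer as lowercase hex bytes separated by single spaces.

First, c1 ⊕ c2 = (M1 ⊕ K) ⊕ (M2 ⊕ K) = M1 ⊕ M2, so the key drops out. Then M2 = (M1 ⊕ M2) ⊕ M1 over the first 8 bytes.
byte 0: (f6 ^ b4) ^ 76 = 42 ^ 76 = 34
byte 1: (37 ^ b9) ^ 32 = 8e ^ 32 = bc
byte 2: (41 ^ be) ^ 2e = ff ^ 2e = d1
byte 3: (c9 ^ a3) ^ 31 = 6a ^ 31 = 5b
byte 4: (0a ^ c5) ^ 2e = cf ^ 2e = e1
byte 5: (98 ^ c1) ^ 33 = 59 ^ 33 = 6a
byte 6: (d6 ^ 53) ^ 20 = 85 ^ 20 = a5
byte 7: (65 ^ aa) ^ 47 = cf ^ 47 = 88

34 bc d1 5b e1 6a a5 88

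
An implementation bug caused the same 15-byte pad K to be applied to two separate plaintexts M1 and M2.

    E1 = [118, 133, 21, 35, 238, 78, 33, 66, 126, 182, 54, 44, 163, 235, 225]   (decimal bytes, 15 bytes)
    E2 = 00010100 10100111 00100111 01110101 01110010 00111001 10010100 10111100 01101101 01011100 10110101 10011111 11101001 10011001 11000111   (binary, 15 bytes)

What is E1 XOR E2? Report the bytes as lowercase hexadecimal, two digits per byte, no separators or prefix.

E1 ⊕ E2 = (M1 ⊕ K) ⊕ (M2 ⊕ K) = M1 ⊕ M2 — the shared key cancels under XOR.
byte 0: 76 xor 14 = 62
byte 1: 85 xor a7 = 22
byte 2: 15 xor 27 = 32
byte 3: 23 xor 75 = 56
byte 4: ee xor 72 = 9c
byte 5: 4e xor 39 = 77
byte 6: 21 xor 94 = b5
byte 7: 42 xor bc = fe
byte 8: 7e xor 6d = 13
byte 9: b6 xor 5c = ea
byte 10: 36 xor b5 = 83
byte 11: 2c xor 9f = b3
byte 12: a3 xor e9 = 4a
byte 13: eb xor 99 = 72
byte 14: e1 xor c7 = 26

622232569c77b5fe13ea83b34a7226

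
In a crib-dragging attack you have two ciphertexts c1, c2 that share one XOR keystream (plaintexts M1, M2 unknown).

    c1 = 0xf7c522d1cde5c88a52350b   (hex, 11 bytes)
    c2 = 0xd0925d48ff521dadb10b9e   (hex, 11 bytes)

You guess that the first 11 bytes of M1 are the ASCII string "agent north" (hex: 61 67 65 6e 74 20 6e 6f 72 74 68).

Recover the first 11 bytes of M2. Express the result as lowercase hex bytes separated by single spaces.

First, c1 ⊕ c2 = (M1 ⊕ K) ⊕ (M2 ⊕ K) = M1 ⊕ M2, so the key drops out. Then M2 = (M1 ⊕ M2) ⊕ M1 over the first 11 bytes.
byte 0: (f7 ⊕ d0) ⊕ 61 = 27 ⊕ 61 = 46
byte 1: (c5 ⊕ 92) ⊕ 67 = 57 ⊕ 67 = 30
byte 2: (22 ⊕ 5d) ⊕ 65 = 7f ⊕ 65 = 1a
byte 3: (d1 ⊕ 48) ⊕ 6e = 99 ⊕ 6e = f7
byte 4: (cd ⊕ ff) ⊕ 74 = 32 ⊕ 74 = 46
byte 5: (e5 ⊕ 52) ⊕ 20 = b7 ⊕ 20 = 97
byte 6: (c8 ⊕ 1d) ⊕ 6e = d5 ⊕ 6e = bb
byte 7: (8a ⊕ ad) ⊕ 6f = 27 ⊕ 6f = 48
byte 8: (52 ⊕ b1) ⊕ 72 = e3 ⊕ 72 = 91
byte 9: (35 ⊕ 0b) ⊕ 74 = 3e ⊕ 74 = 4a
byte 10: (0b ⊕ 9e) ⊕ 68 = 95 ⊕ 68 = fd

46 30 1a f7 46 97 bb 48 91 4a fd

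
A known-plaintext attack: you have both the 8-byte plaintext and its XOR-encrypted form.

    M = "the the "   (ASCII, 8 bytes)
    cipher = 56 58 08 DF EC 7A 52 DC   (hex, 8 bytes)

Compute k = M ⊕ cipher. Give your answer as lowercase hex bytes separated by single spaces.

Since cipher = M ⊕ k, XORing both sides with M gives k = M ⊕ cipher.
byte 0: 74 xor 56 = 22
byte 1: 68 xor 58 = 30
byte 2: 65 xor 08 = 6d
byte 3: 20 xor df = ff
byte 4: 74 xor ec = 98
byte 5: 68 xor 7a = 12
byte 6: 65 xor 52 = 37
byte 7: 20 xor dc = fc

22 30 6d ff 98 12 37 fc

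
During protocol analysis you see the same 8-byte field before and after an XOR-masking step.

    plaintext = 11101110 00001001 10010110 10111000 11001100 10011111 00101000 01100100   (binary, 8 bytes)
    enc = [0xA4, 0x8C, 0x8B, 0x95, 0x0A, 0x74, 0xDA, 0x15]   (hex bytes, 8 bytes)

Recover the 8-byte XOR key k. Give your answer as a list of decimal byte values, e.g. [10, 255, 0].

Since enc = plaintext ⊕ k, XORing both sides with plaintext gives k = plaintext ⊕ enc.
238 ^ 164 =  74
  9 ^ 140 = 133
150 ^ 139 =  29
184 ^ 149 =  45
204 ^  10 = 198
159 ^ 116 = 235
 40 ^ 218 = 242
100 ^  21 = 113

[74, 133, 29, 45, 198, 235, 242, 113]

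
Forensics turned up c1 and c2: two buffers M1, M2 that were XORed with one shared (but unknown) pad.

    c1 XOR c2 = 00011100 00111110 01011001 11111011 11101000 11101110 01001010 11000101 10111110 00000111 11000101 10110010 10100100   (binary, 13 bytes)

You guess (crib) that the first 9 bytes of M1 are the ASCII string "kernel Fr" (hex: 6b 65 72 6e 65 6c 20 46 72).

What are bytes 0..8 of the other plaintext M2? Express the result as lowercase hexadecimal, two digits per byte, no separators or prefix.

Since c1 ⊕ c2 = M1 ⊕ M2, XORing with the guessed M1 bytes yields the corresponding M2 bytes: M2 = (c1 ⊕ c2) ⊕ M1.
byte 0: 1c ⊕ 6b = 77
byte 1: 3e ⊕ 65 = 5b
byte 2: 59 ⊕ 72 = 2b
byte 3: fb ⊕ 6e = 95
byte 4: e8 ⊕ 65 = 8d
byte 5: ee ⊕ 6c = 82
byte 6: 4a ⊕ 20 = 6a
byte 7: c5 ⊕ 46 = 83
byte 8: be ⊕ 72 = cc

775b2b958d826a83cc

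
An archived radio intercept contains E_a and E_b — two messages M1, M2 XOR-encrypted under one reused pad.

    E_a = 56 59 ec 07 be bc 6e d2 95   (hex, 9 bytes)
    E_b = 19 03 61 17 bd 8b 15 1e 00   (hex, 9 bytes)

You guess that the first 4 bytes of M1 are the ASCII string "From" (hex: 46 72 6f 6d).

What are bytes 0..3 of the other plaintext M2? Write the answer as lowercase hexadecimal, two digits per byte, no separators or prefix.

0928e27d

First, E_a ⊕ E_b = (M1 ⊕ K) ⊕ (M2 ⊕ K) = M1 ⊕ M2, so the key drops out. Then M2 = (M1 ⊕ M2) ⊕ M1 over the first 4 bytes.
byte 0: (56 xor 19) xor 46 = 4f xor 46 = 09
byte 1: (59 xor 03) xor 72 = 5a xor 72 = 28
byte 2: (ec xor 61) xor 6f = 8d xor 6f = e2
byte 3: (07 xor 17) xor 6d = 10 xor 6d = 7d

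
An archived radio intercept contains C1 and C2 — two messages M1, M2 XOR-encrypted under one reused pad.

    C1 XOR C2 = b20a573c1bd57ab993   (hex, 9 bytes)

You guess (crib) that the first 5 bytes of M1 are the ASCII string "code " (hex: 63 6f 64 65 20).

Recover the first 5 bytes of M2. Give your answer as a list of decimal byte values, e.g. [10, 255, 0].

[209, 101, 51, 89, 59]

Since C1 ⊕ C2 = M1 ⊕ M2, XORing with the guessed M1 bytes yields the corresponding M2 bytes: M2 = (C1 ⊕ C2) ⊕ M1.
byte 0: 178 XOR  99 = 209
byte 1:  10 XOR 111 = 101
byte 2:  87 XOR 100 =  51
byte 3:  60 XOR 101 =  89
byte 4:  27 XOR  32 =  59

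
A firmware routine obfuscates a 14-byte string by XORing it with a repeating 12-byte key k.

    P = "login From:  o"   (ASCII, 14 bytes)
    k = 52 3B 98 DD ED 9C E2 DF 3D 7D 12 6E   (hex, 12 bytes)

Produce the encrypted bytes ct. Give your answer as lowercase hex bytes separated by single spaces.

3e 54 ff b4 83 bc a4 ad 52 10 28 4e 72 54

The 12-byte key repeats, so the effective keystream is 52 3b 98 dd ed 9c e2 df 3d 7d 12 6e 52 3b.
byte 0: 6c ^ 52 = 3e
byte 1: 6f ^ 3b = 54
byte 2: 67 ^ 98 = ff
byte 3: 69 ^ dd = b4
byte 4: 6e ^ ed = 83
byte 5: 20 ^ 9c = bc
byte 6: 46 ^ e2 = a4
byte 7: 72 ^ df = ad
byte 8: 6f ^ 3d = 52
byte 9: 6d ^ 7d = 10
byte 10: 3a ^ 12 = 28
byte 11: 20 ^ 6e = 4e
byte 12: 20 ^ 52 = 72
byte 13: 6f ^ 3b = 54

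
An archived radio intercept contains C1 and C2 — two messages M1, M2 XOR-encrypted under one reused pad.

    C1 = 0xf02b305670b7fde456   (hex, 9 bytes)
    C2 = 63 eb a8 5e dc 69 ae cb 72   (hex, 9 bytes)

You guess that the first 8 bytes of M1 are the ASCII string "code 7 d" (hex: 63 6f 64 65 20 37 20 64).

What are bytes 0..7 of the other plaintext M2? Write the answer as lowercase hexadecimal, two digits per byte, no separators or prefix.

First, C1 ⊕ C2 = (M1 ⊕ K) ⊕ (M2 ⊕ K) = M1 ⊕ M2, so the key drops out. Then M2 = (M1 ⊕ M2) ⊕ M1 over the first 8 bytes.
byte 0: (f0 ⊕ 63) ⊕ 63 = 93 ⊕ 63 = f0
byte 1: (2b ⊕ eb) ⊕ 6f = c0 ⊕ 6f = af
byte 2: (30 ⊕ a8) ⊕ 64 = 98 ⊕ 64 = fc
byte 3: (56 ⊕ 5e) ⊕ 65 = 08 ⊕ 65 = 6d
byte 4: (70 ⊕ dc) ⊕ 20 = ac ⊕ 20 = 8c
byte 5: (b7 ⊕ 69) ⊕ 37 = de ⊕ 37 = e9
byte 6: (fd ⊕ ae) ⊕ 20 = 53 ⊕ 20 = 73
byte 7: (e4 ⊕ cb) ⊕ 64 = 2f ⊕ 64 = 4b

f0affc6d8ce9734b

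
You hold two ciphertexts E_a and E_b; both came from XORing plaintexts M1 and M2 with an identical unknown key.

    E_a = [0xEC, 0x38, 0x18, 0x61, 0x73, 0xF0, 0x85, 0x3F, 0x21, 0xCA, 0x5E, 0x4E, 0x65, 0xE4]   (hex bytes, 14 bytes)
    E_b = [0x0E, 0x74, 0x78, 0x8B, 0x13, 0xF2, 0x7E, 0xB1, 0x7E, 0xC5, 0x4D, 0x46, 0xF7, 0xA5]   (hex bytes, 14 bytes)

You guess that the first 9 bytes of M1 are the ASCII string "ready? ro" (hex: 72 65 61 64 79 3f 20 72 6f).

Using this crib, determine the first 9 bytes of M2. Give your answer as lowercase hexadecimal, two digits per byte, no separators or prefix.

First, E_a ⊕ E_b = (M1 ⊕ K) ⊕ (M2 ⊕ K) = M1 ⊕ M2, so the key drops out. Then M2 = (M1 ⊕ M2) ⊕ M1 over the first 9 bytes.
byte 0: (ec ⊕ 0e) ⊕ 72 = e2 ⊕ 72 = 90
byte 1: (38 ⊕ 74) ⊕ 65 = 4c ⊕ 65 = 29
byte 2: (18 ⊕ 78) ⊕ 61 = 60 ⊕ 61 = 01
byte 3: (61 ⊕ 8b) ⊕ 64 = ea ⊕ 64 = 8e
byte 4: (73 ⊕ 13) ⊕ 79 = 60 ⊕ 79 = 19
byte 5: (f0 ⊕ f2) ⊕ 3f = 02 ⊕ 3f = 3d
byte 6: (85 ⊕ 7e) ⊕ 20 = fb ⊕ 20 = db
byte 7: (3f ⊕ b1) ⊕ 72 = 8e ⊕ 72 = fc
byte 8: (21 ⊕ 7e) ⊕ 6f = 5f ⊕ 6f = 30

9029018e193ddbfc30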